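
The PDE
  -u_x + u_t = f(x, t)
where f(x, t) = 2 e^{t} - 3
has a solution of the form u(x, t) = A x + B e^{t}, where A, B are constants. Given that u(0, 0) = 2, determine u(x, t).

Substitute the ansatz u = A x + B e^{t} into the left-hand side.
Derivatives of the ansatz:
  u_x = A
  u_t = B e^{t}
Term by term:
  -u_x = - A
  u_t = B e^{t}
So the left-hand side equals
  - A + B e^{t}
This must equal f(x, t) = 2 e^{t} - 3 identically.
Matching coefficients of the independent functions:
  [constant term]:  - A = -3
  [e^{t}]:  B = 2
Solving: A = 3, B = 2.
Check against the point condition:
  u(0, 0) = 2  ⟹  B = 2  ✓
Hence u(x, t) = 3 x + 2 e^{t}.

Answer: u(x, t) = 3 x + 2 e^{t}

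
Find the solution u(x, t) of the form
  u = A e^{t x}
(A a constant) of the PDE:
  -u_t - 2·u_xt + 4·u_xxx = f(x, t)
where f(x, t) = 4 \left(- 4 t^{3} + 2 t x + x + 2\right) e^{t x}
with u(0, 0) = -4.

Answer: u(x, t) = - 4 e^{t x}

Derivation:
Substitute the ansatz u = A e^{t x} into the left-hand side.
Derivatives of the ansatz:
  u_t = A x e^{t x}
  u_xt = A t x e^{t x} + A e^{t x}
  u_xxx = A t^{3} e^{t x}
Term by term:
  -u_t = - A x e^{t x}
  -2·u_xt = - 2 A t x e^{t x} - 2 A e^{t x}
  4·u_xxx = 4 A t^{3} e^{t x}
So the left-hand side equals
  4 A t^{3} e^{t x} - 2 A t x e^{t x} - A x e^{t x} - 2 A e^{t x}
This must equal f(x, t) identically; expanded, f = - 16 t^{3} e^{t x} + 8 t x e^{t x} + 4 x e^{t x} + 8 e^{t x}.
Matching coefficients of the independent functions:
  [t^{3} e^{t x}]:  4 A = -16
  [x e^{t x}]:  - A = 4
  [t x e^{t x}, e^{t x}]:  - 2 A = 8
Solving: A = -4.
Check against the point condition:
  u(0, 0) = -4  ⟹  A = -4  ✓
Hence u(x, t) = - 4 e^{t x}.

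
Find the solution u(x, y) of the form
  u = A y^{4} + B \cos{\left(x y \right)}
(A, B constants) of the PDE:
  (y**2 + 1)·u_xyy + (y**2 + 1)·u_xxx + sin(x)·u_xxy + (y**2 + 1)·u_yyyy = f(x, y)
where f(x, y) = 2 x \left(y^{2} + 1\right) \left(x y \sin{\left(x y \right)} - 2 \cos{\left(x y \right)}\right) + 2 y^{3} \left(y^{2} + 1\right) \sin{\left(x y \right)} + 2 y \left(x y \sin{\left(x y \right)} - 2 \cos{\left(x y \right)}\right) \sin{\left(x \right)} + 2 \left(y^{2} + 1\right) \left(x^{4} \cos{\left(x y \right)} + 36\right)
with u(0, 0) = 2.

Substitute the ansatz u = A y^{4} + B \cos{\left(x y \right)} into the left-hand side.
Derivatives of the ansatz:
  u_xyy = B x^{2} y \sin{\left(x y \right)} - 2 B x \cos{\left(x y \right)}
  u_xxx = B y^{3} \sin{\left(x y \right)}
  u_xxy = B x y^{2} \sin{\left(x y \right)} - 2 B y \cos{\left(x y \right)}
  u_yyyy = 24 A + B x^{4} \cos{\left(x y \right)}
Term by term:
  (y**2 + 1)·u_xyy = B x^{2} y^{3} \sin{\left(x y \right)} + B x^{2} y \sin{\left(x y \right)} - 2 B x y^{2} \cos{\left(x y \right)} - 2 B x \cos{\left(x y \right)}
  (y**2 + 1)·u_xxx = B y^{5} \sin{\left(x y \right)} + B y^{3} \sin{\left(x y \right)}
  sin(x)·u_xxy = B x y^{2} \sin{\left(x \right)} \sin{\left(x y \right)} - 2 B y \sin{\left(x \right)} \cos{\left(x y \right)}
  (y**2 + 1)·u_yyyy = 24 A y^{2} + 24 A + B x^{4} y^{2} \cos{\left(x y \right)} + B x^{4} \cos{\left(x y \right)}
So the left-hand side equals
  24 A y^{2} + 24 A + B x^{4} y^{2} \cos{\left(x y \right)} + B x^{4} \cos{\left(x y \right)} + B x^{2} y^{3} \sin{\left(x y \right)} + B x^{2} y \sin{\left(x y \right)} + B x y^{2} \sin{\left(x \right)} \sin{\left(x y \right)} - 2 B x y^{2} \cos{\left(x y \right)} - 2 B x \cos{\left(x y \right)} + B y^{5} \sin{\left(x y \right)} + B y^{3} \sin{\left(x y \right)} - 2 B y \sin{\left(x \right)} \cos{\left(x y \right)}
This must equal f(x, y) identically; expanded, f = 2 x^{4} y^{2} \cos{\left(x y \right)} + 2 x^{4} \cos{\left(x y \right)} + 2 x^{2} y^{3} \sin{\left(x y \right)} + 2 x^{2} y \sin{\left(x y \right)} + 2 x y^{2} \sin{\left(x \right)} \sin{\left(x y \right)} - 4 x y^{2} \cos{\left(x y \right)} - 4 x \cos{\left(x y \right)} + 2 y^{5} \sin{\left(x y \right)} + 2 y^{3} \sin{\left(x y \right)} + 72 y^{2} - 4 y \sin{\left(x \right)} \cos{\left(x y \right)} + 72.
Matching coefficients of the independent functions:
  [constant term, y^{2}]:  24 A = 72
  [x \cos{\left(x y \right)}, x y^{2} \cos{\left(x y \right)}, y \sin{\left(x \right)} \cos{\left(x y \right)}]:  - 2 B = -4
  [x^{4} \cos{\left(x y \right)}, y^{3} \sin{\left(x y \right)}, y^{5} \sin{\left(x y \right)}, x^{2} y \sin{\left(x y \right)}, …]:  B = 2
Solving: A = 3, B = 2.
Check against the point condition:
  u(0, 0) = 2  ⟹  B = 2  ✓
Hence u(x, y) = 3 y^{4} + 2 \cos{\left(x y \right)}.

Answer: u(x, y) = 3 y^{4} + 2 \cos{\left(x y \right)}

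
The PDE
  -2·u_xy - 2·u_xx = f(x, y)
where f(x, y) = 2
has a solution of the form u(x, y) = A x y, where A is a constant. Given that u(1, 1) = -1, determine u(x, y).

Substitute the ansatz u = A x y into the left-hand side.
Derivatives of the ansatz:
  u_xy = A
  u_xx = 0
Term by term:
  -2·u_xy = - 2 A
  -2·u_xx = 0
So the left-hand side equals
  - 2 A
This must equal f(x, y) = 2 identically.
Matching coefficients of the independent functions:
  [constant term]:  - 2 A = 2
Solving: A = -1.
Check against the point condition:
  u(1, 1) = -1  ⟹  A = -1  ✓
Hence u(x, y) = - x y.

Answer: u(x, y) = - x y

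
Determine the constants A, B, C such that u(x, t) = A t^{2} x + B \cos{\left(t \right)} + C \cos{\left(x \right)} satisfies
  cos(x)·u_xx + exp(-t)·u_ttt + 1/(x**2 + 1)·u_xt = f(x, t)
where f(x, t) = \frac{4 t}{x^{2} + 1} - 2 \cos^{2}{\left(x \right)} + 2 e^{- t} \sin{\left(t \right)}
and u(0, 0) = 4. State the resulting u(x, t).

Answer: u(x, t) = 2 t^{2} x + 2 \cos{\left(t \right)} + 2 \cos{\left(x \right)}

Derivation:
Substitute the ansatz u = A t^{2} x + B \cos{\left(t \right)} + C \cos{\left(x \right)} into the left-hand side.
Derivatives of the ansatz:
  u_xx = - C \cos{\left(x \right)}
  u_ttt = B \sin{\left(t \right)}
  u_xt = 2 A t
Term by term:
  cos(x)·u_xx = - C \cos^{2}{\left(x \right)}
  exp(-t)·u_ttt = B e^{- t} \sin{\left(t \right)}
  1/(x**2 + 1)·u_xt = \frac{2 A t}{x^{2} + 1}
So the left-hand side equals
  \frac{2 A t}{x^{2} + 1} + B e^{- t} \sin{\left(t \right)} - C \cos^{2}{\left(x \right)}
This must equal f(x, t) = \frac{4 t}{x^{2} + 1} - 2 \cos^{2}{\left(x \right)} + 2 e^{- t} \sin{\left(t \right)} identically.
Matching coefficients of the independent functions:
  [\frac{t}{x^{2} + 1}]:  2 A = 4
  [e^{- t} \sin{\left(t \right)}]:  B = 2
  [\cos^{2}{\left(x \right)}]:  - C = -2
Solving: A = 2, B = 2, C = 2.
Check against the point condition:
  u(0, 0) = 4  ⟹  B + C = 4  ✓
Hence u(x, t) = 2 t^{2} x + 2 \cos{\left(t \right)} + 2 \cos{\left(x \right)}.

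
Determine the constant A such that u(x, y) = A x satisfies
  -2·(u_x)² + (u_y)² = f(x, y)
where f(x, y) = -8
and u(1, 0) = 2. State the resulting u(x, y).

Substitute the ansatz u = A x into the left-hand side.
Derivatives of the ansatz:
  u_x = A
  u_y = 0
Term by term:
  -2·(u_x)² = - 2 A^{2}
  (u_y)² = 0
So the left-hand side equals
  - 2 A^{2}
This must equal f(x, y) = -8 identically.
Matching coefficients of the independent functions:
  [constant term]:  - 2 A^{2} = -8
These equations allow (A) = (-2) or (2).
Impose the point condition(s):
  u(1, 0) = 2  ⟹  A = 2
Only A = 2 satisfies everything.
Hence u(x, y) = 2 x.

Answer: u(x, y) = 2 x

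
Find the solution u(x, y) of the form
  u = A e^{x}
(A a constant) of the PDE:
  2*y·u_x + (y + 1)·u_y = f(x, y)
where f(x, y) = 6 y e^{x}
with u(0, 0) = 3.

Substitute the ansatz u = A e^{x} into the left-hand side.
Derivatives of the ansatz:
  u_x = A e^{x}
  u_y = 0
Term by term:
  2*y·u_x = 2 A y e^{x}
  (y + 1)·u_y = 0
So the left-hand side equals
  2 A y e^{x}
This must equal f(x, y) = 6 y e^{x} identically.
Matching coefficients of the independent functions:
  [y e^{x}]:  2 A = 6
Solving: A = 3.
Check against the point condition:
  u(0, 0) = 3  ⟹  A = 3  ✓
Hence u(x, y) = 3 e^{x}.

Answer: u(x, y) = 3 e^{x}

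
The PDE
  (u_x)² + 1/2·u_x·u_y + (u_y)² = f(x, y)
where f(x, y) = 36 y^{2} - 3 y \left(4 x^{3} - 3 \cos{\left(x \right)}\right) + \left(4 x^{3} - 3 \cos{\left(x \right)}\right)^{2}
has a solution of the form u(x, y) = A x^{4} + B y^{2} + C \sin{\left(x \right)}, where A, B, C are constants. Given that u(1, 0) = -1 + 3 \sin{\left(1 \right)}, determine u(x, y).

Substitute the ansatz u = A x^{4} + B y^{2} + C \sin{\left(x \right)} into the left-hand side.
Derivatives of the ansatz:
  u_x = 4 A x^{3} + C \cos{\left(x \right)}
  u_y = 2 B y
Term by term:
  (u_x)² = 16 A^{2} x^{6} + 8 A C x^{3} \cos{\left(x \right)} + C^{2} \cos^{2}{\left(x \right)}
  1/2·u_x·u_y = 4 A B x^{3} y + B C y \cos{\left(x \right)}
  (u_y)² = 4 B^{2} y^{2}
So the left-hand side equals
  16 A^{2} x^{6} + 4 A B x^{3} y + 8 A C x^{3} \cos{\left(x \right)} + 4 B^{2} y^{2} + B C y \cos{\left(x \right)} + C^{2} \cos^{2}{\left(x \right)}
This must equal f(x, y) identically; expanded, f = 16 x^{6} - 12 x^{3} y - 24 x^{3} \cos{\left(x \right)} + 36 y^{2} + 9 y \cos{\left(x \right)} + 9 \cos^{2}{\left(x \right)}.
Matching coefficients of the independent functions:
  [x^{6}]:  16 A^{2} = 16
  [y^{2}]:  4 B^{2} = 36
  [x^{3} y]:  4 A B = -12
  [x^{3} \cos{\left(x \right)}]:  8 A C = -24
  [y \cos{\left(x \right)}]:  B C = 9
  [\cos^{2}{\left(x \right)}]:  C^{2} = 9
These equations allow (A, B, C) = (-1, 3, 3) or (1, -3, -3).
Impose the point condition(s):
  u(1, 0) = -1 + 3 \sin{\left(1 \right)}  ⟹  A + C \sin{\left(1 \right)} = -1 + 3 \sin{\left(1 \right)}
Only A = -1, B = 3, C = 3 satisfies everything.
Hence u(x, y) = - x^{4} + 3 y^{2} + 3 \sin{\left(x \right)}.

Answer: u(x, y) = - x^{4} + 3 y^{2} + 3 \sin{\left(x \right)}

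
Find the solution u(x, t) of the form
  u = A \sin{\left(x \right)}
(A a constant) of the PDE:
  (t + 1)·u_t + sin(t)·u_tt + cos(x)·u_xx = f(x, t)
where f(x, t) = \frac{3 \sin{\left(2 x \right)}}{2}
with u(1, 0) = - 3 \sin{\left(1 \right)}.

Answer: u(x, t) = - 3 \sin{\left(x \right)}

Derivation:
Substitute the ansatz u = A \sin{\left(x \right)} into the left-hand side.
Derivatives of the ansatz:
  u_t = 0
  u_tt = 0
  u_xx = - A \sin{\left(x \right)}
Term by term:
  (t + 1)·u_t = 0
  sin(t)·u_tt = 0
  cos(x)·u_xx = - A \sin{\left(x \right)} \cos{\left(x \right)}
So the left-hand side equals
  - A \sin{\left(x \right)} \cos{\left(x \right)}
This must equal f(x, t) identically; expanded, f = 3 \sin{\left(x \right)} \cos{\left(x \right)}.
Matching coefficients of the independent functions:
  [\sin{\left(x \right)} \cos{\left(x \right)}]:  - A = 3
Solving: A = -3.
Check against the point condition:
  u(1, 0) = - 3 \sin{\left(1 \right)}  ⟹  A \sin{\left(1 \right)} = - 3 \sin{\left(1 \right)}  ✓
Hence u(x, t) = - 3 \sin{\left(x \right)}.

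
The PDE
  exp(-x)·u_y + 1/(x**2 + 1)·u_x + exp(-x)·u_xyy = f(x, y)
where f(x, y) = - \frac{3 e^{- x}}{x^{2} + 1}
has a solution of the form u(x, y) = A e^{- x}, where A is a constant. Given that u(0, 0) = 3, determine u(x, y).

Answer: u(x, y) = 3 e^{- x}

Derivation:
Substitute the ansatz u = A e^{- x} into the left-hand side.
Derivatives of the ansatz:
  u_y = 0
  u_x = - A e^{- x}
  u_xyy = 0
Term by term:
  exp(-x)·u_y = 0
  1/(x**2 + 1)·u_x = - \frac{A}{x^{2} e^{x} + e^{x}}
  exp(-x)·u_xyy = 0
So the left-hand side equals
  - \frac{A}{x^{2} e^{x} + e^{x}}
This must equal f(x, y) identically; expanded, f = - \frac{3}{x^{2} e^{x} + e^{x}}.
Matching coefficients of the independent functions:
  [\frac{1}{x^{2} e^{x} + e^{x}}]:  - A = -3
Solving: A = 3.
Check against the point condition:
  u(0, 0) = 3  ⟹  A = 3  ✓
Hence u(x, y) = 3 e^{- x}.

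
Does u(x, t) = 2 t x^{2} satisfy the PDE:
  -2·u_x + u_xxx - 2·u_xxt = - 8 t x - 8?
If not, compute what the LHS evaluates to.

Evaluate each term of the left-hand side for u = 2 t x^{2}.
Derivatives:
  u_x = 4 t x
  u_xxx = 0
  u_xxt = 4
Terms:
  -2·u_x = - 8 t x
  u_xxx = 0
  -2·u_xxt = -8
Sum: LHS = - 8 t x - 8
This is exactly the given right-hand side, so u is a solution.

Answer: Yes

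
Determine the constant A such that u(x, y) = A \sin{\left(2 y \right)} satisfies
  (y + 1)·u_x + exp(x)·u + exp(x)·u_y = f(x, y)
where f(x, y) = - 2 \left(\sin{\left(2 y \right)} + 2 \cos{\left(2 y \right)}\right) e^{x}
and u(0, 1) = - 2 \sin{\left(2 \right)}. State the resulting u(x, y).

Substitute the ansatz u = A \sin{\left(2 y \right)} into the left-hand side.
Derivatives of the ansatz:
  u_x = 0
  u_y = 2 A \cos{\left(2 y \right)}
Term by term:
  (y + 1)·u_x = 0
  exp(x)·u = A e^{x} \sin{\left(2 y \right)}
  exp(x)·u_y = 2 A e^{x} \cos{\left(2 y \right)}
So the left-hand side equals
  A e^{x} \sin{\left(2 y \right)} + 2 A e^{x} \cos{\left(2 y \right)}
This must equal f(x, y) identically; expanded, f = - 2 e^{x} \sin{\left(2 y \right)} - 4 e^{x} \cos{\left(2 y \right)}.
Matching coefficients of the independent functions:
  [e^{x} \sin{\left(2 y \right)}]:  A = -2
  [e^{x} \cos{\left(2 y \right)}]:  2 A = -4
Solving: A = -2.
Check against the point condition:
  u(0, 1) = - 2 \sin{\left(2 \right)}  ⟹  A \sin{\left(2 \right)} = - 2 \sin{\left(2 \right)}  ✓
Hence u(x, y) = - 2 \sin{\left(2 y \right)}.

Answer: u(x, y) = - 2 \sin{\left(2 y \right)}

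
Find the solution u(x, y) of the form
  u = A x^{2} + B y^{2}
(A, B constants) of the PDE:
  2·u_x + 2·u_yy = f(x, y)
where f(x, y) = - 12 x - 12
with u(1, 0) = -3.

Substitute the ansatz u = A x^{2} + B y^{2} into the left-hand side.
Derivatives of the ansatz:
  u_x = 2 A x
  u_yy = 2 B
Term by term:
  2·u_x = 4 A x
  2·u_yy = 4 B
So the left-hand side equals
  4 A x + 4 B
This must equal f(x, y) = - 12 x - 12 identically.
Matching coefficients of the independent functions:
  [constant term]:  4 B = -12
  [x]:  4 A = -12
Solving: A = -3, B = -3.
Check against the point condition:
  u(1, 0) = -3  ⟹  A = -3  ✓
Hence u(x, y) = - 3 x^{2} - 3 y^{2}.

Answer: u(x, y) = - 3 x^{2} - 3 y^{2}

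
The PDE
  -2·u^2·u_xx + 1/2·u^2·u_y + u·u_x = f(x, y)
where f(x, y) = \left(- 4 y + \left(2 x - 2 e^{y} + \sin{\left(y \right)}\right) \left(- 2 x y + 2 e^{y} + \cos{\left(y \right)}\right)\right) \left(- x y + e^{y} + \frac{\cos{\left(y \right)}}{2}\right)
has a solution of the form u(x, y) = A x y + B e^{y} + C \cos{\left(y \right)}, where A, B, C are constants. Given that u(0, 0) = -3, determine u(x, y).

Substitute the ansatz u = A x y + B e^{y} + C \cos{\left(y \right)} into the left-hand side.
Derivatives of the ansatz:
  u_xx = 0
  u_y = A x + B e^{y} - C \sin{\left(y \right)}
  u_x = A y
Term by term:
  -2·u^2·u_xx = 0
  1/2·u^2·u_y = \frac{A^{3} x^{3} y^{2}}{2} + \frac{A^{2} B x^{2} y^{2} e^{y}}{2} + A^{2} B x^{2} y e^{y} - \frac{A^{2} C x^{2} y^{2} \sin{\left(y \right)}}{2} + A^{2} C x^{2} y \cos{\left(y \right)} + A B^{2} x y e^{2 y} + \frac{A B^{2} x e^{2 y}}{2} - A B C x y e^{y} \sin{\left(y \right)} + A B C x y e^{y} \cos{\left(y \right)} + A B C x e^{y} \cos{\left(y \right)} - A C^{2} x y \sin{\left(y \right)} \cos{\left(y \right)} + \frac{A C^{2} x \cos^{2}{\left(y \right)}}{2} + \frac{B^{3} e^{3 y}}{2} - \frac{B^{2} C e^{2 y} \sin{\left(y \right)}}{2} + B^{2} C e^{2 y} \cos{\left(y \right)} - B C^{2} e^{y} \sin{\left(y \right)} \cos{\left(y \right)} + \frac{B C^{2} e^{y} \cos^{2}{\left(y \right)}}{2} - \frac{C^{3} \sin{\left(y \right)} \cos^{2}{\left(y \right)}}{2}
  u·u_x = A^{2} x y^{2} + A B y e^{y} + A C y \cos{\left(y \right)}
So the left-hand side equals
  \frac{A^{3} x^{3} y^{2}}{2} + \frac{A^{2} B x^{2} y^{2} e^{y}}{2} + A^{2} B x^{2} y e^{y} - \frac{A^{2} C x^{2} y^{2} \sin{\left(y \right)}}{2} + A^{2} C x^{2} y \cos{\left(y \right)} + A^{2} x y^{2} + A B^{2} x y e^{2 y} + \frac{A B^{2} x e^{2 y}}{2} - A B C x y e^{y} \sin{\left(y \right)} + A B C x y e^{y} \cos{\left(y \right)} + A B C x e^{y} \cos{\left(y \right)} + A B y e^{y} - A C^{2} x y \sin{\left(y \right)} \cos{\left(y \right)} + \frac{A C^{2} x \cos^{2}{\left(y \right)}}{2} + A C y \cos{\left(y \right)} + \frac{B^{3} e^{3 y}}{2} - \frac{B^{2} C e^{2 y} \sin{\left(y \right)}}{2} + B^{2} C e^{2 y} \cos{\left(y \right)} - B C^{2} e^{y} \sin{\left(y \right)} \cos{\left(y \right)} + \frac{B C^{2} e^{y} \cos^{2}{\left(y \right)}}{2} - \frac{C^{3} \sin{\left(y \right)} \cos^{2}{\left(y \right)}}{2}
This must equal f(x, y) identically; expanded, f = 4 x^{3} y^{2} - 4 x^{2} y^{2} e^{y} + 2 x^{2} y^{2} \sin{\left(y \right)} - 8 x^{2} y e^{y} - 4 x^{2} y \cos{\left(y \right)} + 4 x y^{2} + 8 x y e^{2 y} - 4 x y e^{y} \sin{\left(y \right)} + 4 x y e^{y} \cos{\left(y \right)} - 2 x y \sin{\left(y \right)} \cos{\left(y \right)} + 4 x e^{2 y} + 4 x e^{y} \cos{\left(y \right)} + x \cos^{2}{\left(y \right)} - 4 y e^{y} - 2 y \cos{\left(y \right)} - 4 e^{3 y} + 2 e^{2 y} \sin{\left(y \right)} - 4 e^{2 y} \cos{\left(y \right)} + 2 e^{y} \sin{\left(y \right)} \cos{\left(y \right)} - e^{y} \cos^{2}{\left(y \right)} + \frac{\sin{\left(y \right)} \cos^{2}{\left(y \right)}}{2}.
Matching coefficients of the independent functions:
(each divided by its leading coefficient; functions giving the same equation are listed together)
  [x y^{2}]:  A^{2} - 4 = 0
  [x e^{2 y}, x y e^{2 y}]:  A B^{2} - 8 = 0
  [x \cos^{2}{\left(y \right)}, x y \sin{\left(y \right)} \cos{\left(y \right)}]:  A C^{2} - 2 = 0
  [x^{3} y^{2}]:  A^{3} - 8 = 0
  [y e^{y}]:  A B + 4 = 0
  [y \cos{\left(y \right)}]:  A C + 2 = 0
  [e^{y} \cos^{2}{\left(y \right)}, e^{y} \sin{\left(y \right)} \cos{\left(y \right)}]:  B C^{2} + 2 = 0
  [e^{2 y} \sin{\left(y \right)}, e^{2 y} \cos{\left(y \right)}]:  B^{2} C + 4 = 0
  [\sin{\left(y \right)} \cos^{2}{\left(y \right)}]:  C^{3} + 1 = 0
  [x e^{y} \cos{\left(y \right)}, x y e^{y} \sin{\left(y \right)}, x y e^{y} \cos{\left(y \right)}]:  A B C - 4 = 0
  [x^{2} y e^{y}, x^{2} y^{2} e^{y}]:  A^{2} B + 8 = 0
  [x^{2} y \cos{\left(y \right)}, x^{2} y^{2} \sin{\left(y \right)}]:  A^{2} C + 4 = 0
  [e^{3 y}]:  B^{3} + 8 = 0
Solving: A = 2, B = -2, C = -1.
Check against the point condition:
  u(0, 0) = -3  ⟹  B + C = -3  ✓
Hence u(x, y) = 2 x y - 2 e^{y} - \cos{\left(y \right)}.

Answer: u(x, y) = 2 x y - 2 e^{y} - \cos{\left(y \right)}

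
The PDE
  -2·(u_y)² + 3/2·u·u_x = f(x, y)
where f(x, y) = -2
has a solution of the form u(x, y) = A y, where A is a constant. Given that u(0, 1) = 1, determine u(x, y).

Substitute the ansatz u = A y into the left-hand side.
Derivatives of the ansatz:
  u_y = A
  u_x = 0
Term by term:
  -2·(u_y)² = - 2 A^{2}
  3/2·u·u_x = 0
So the left-hand side equals
  - 2 A^{2}
This must equal f(x, y) = -2 identically.
Matching coefficients of the independent functions:
  [constant term]:  - 2 A^{2} = -2
These equations allow (A) = (-1) or (1).
Impose the point condition(s):
  u(0, 1) = 1  ⟹  A = 1
Only A = 1 satisfies everything.
Hence u(x, y) = y.

Answer: u(x, y) = y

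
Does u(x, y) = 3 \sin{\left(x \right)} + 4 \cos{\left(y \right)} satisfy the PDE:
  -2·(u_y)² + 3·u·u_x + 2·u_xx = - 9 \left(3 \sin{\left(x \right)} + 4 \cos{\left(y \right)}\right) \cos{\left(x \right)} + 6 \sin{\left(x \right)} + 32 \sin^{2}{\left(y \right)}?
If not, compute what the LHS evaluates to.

Evaluate each term of the left-hand side for u = 3 \sin{\left(x \right)} + 4 \cos{\left(y \right)}.
Derivatives:
  u_y = - 4 \sin{\left(y \right)}
  u_x = 3 \cos{\left(x \right)}
  u_xx = - 3 \sin{\left(x \right)}
Terms:
  -2·(u_y)² = - 32 \sin^{2}{\left(y \right)}
  3·u·u_x = 9 \left(3 \sin{\left(x \right)} + 4 \cos{\left(y \right)}\right) \cos{\left(x \right)}
  2·u_xx = - 6 \sin{\left(x \right)}
Sum: LHS = 9 \left(3 \sin{\left(x \right)} + 4 \cos{\left(y \right)}\right) \cos{\left(x \right)} - 6 \sin{\left(x \right)} - 32 \sin^{2}{\left(y \right)}
Given right-hand side: - 9 \left(3 \sin{\left(x \right)} + 4 \cos{\left(y \right)}\right) \cos{\left(x \right)} + 6 \sin{\left(x \right)} + 32 \sin^{2}{\left(y \right)}. Difference LHS − RHS = 18 \left(3 \sin{\left(x \right)} + 4 \cos{\left(y \right)}\right) \cos{\left(x \right)} - 12 \sin{\left(x \right)} - 64 \sin^{2}{\left(y \right)} ≠ 0, so u is not a solution.

Answer: No, the LHS evaluates to 9 \left(3 \sin{\left(x \right)} + 4 \cos{\left(y \right)}\right) \cos{\left(x \right)} - 6 \sin{\left(x \right)} - 32 \sin^{2}{\left(y \right)}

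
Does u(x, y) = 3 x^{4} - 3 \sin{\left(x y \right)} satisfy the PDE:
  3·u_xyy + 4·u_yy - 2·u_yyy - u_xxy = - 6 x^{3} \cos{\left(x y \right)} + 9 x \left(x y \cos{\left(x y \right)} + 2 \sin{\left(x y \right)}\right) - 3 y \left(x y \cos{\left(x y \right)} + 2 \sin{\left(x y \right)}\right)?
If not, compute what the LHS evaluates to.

Evaluate each term of the left-hand side for u = 3 x^{4} - 3 \sin{\left(x y \right)}.
Derivatives:
  u_xyy = 3 x^{2} y \cos{\left(x y \right)} + 6 x \sin{\left(x y \right)}
  u_yy = 3 x^{2} \sin{\left(x y \right)}
  u_yyy = 3 x^{3} \cos{\left(x y \right)}
  u_xxy = 3 x y^{2} \cos{\left(x y \right)} + 6 y \sin{\left(x y \right)}
Terms:
  3·u_xyy = 9 x \left(x y \cos{\left(x y \right)} + 2 \sin{\left(x y \right)}\right)
  4·u_yy = 12 x^{2} \sin{\left(x y \right)}
  -2·u_yyy = - 6 x^{3} \cos{\left(x y \right)}
  -u_xxy = - 3 y \left(x y \cos{\left(x y \right)} + 2 \sin{\left(x y \right)}\right)
Sum: LHS = - 6 x^{3} \cos{\left(x y \right)} + 12 x^{2} \sin{\left(x y \right)} + 9 x \left(x y \cos{\left(x y \right)} + 2 \sin{\left(x y \right)}\right) - 3 y \left(x y \cos{\left(x y \right)} + 2 \sin{\left(x y \right)}\right)
Given right-hand side: - 6 x^{3} \cos{\left(x y \right)} + 9 x \left(x y \cos{\left(x y \right)} + 2 \sin{\left(x y \right)}\right) - 3 y \left(x y \cos{\left(x y \right)} + 2 \sin{\left(x y \right)}\right). Difference LHS − RHS = 12 x^{2} \sin{\left(x y \right)} ≠ 0, so u is not a solution.

Answer: No, the LHS evaluates to - 6 x^{3} \cos{\left(x y \right)} + 12 x^{2} \sin{\left(x y \right)} + 9 x \left(x y \cos{\left(x y \right)} + 2 \sin{\left(x y \right)}\right) - 3 y \left(x y \cos{\left(x y \right)} + 2 \sin{\left(x y \right)}\right)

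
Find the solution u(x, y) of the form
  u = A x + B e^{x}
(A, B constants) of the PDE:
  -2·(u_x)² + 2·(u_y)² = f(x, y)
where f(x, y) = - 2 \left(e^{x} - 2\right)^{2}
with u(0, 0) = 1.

Answer: u(x, y) = - 2 x + e^{x}

Derivation:
Substitute the ansatz u = A x + B e^{x} into the left-hand side.
Derivatives of the ansatz:
  u_x = A + B e^{x}
  u_y = 0
Term by term:
  -2·(u_x)² = - 2 A^{2} - 4 A B e^{x} - 2 B^{2} e^{2 x}
  2·(u_y)² = 0
So the left-hand side equals
  - 2 A^{2} - 4 A B e^{x} - 2 B^{2} e^{2 x}
This must equal f(x, y) identically; expanded, f = - 2 e^{2 x} + 8 e^{x} - 8.
Matching coefficients of the independent functions:
  [constant term]:  - 2 A^{2} = -8
  [e^{x}]:  - 4 A B = 8
  [e^{2 x}]:  - 2 B^{2} = -2
These equations allow (A, B) = (-2, 1) or (2, -1).
Impose the point condition(s):
  u(0, 0) = 1  ⟹  B = 1
Only A = -2, B = 1 satisfies everything.
Hence u(x, y) = - 2 x + e^{x}.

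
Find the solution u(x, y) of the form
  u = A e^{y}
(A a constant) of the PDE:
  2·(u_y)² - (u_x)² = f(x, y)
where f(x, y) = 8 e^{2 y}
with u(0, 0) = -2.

Answer: u(x, y) = - 2 e^{y}

Derivation:
Substitute the ansatz u = A e^{y} into the left-hand side.
Derivatives of the ansatz:
  u_y = A e^{y}
  u_x = 0
Term by term:
  2·(u_y)² = 2 A^{2} e^{2 y}
  -(u_x)² = 0
So the left-hand side equals
  2 A^{2} e^{2 y}
This must equal f(x, y) = 8 e^{2 y} identically.
Matching coefficients of the independent functions:
  [e^{2 y}]:  2 A^{2} = 8
These equations allow (A) = (-2) or (2).
Impose the point condition(s):
  u(0, 0) = -2  ⟹  A = -2
Only A = -2 satisfies everything.
Hence u(x, y) = - 2 e^{y}.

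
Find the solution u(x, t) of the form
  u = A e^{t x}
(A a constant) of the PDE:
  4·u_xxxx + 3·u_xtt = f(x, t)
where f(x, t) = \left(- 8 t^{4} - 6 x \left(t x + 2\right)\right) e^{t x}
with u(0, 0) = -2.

Answer: u(x, t) = - 2 e^{t x}

Derivation:
Substitute the ansatz u = A e^{t x} into the left-hand side.
Derivatives of the ansatz:
  u_xxxx = A t^{4} e^{t x}
  u_xtt = A t x^{2} e^{t x} + 2 A x e^{t x}
Term by term:
  4·u_xxxx = 4 A t^{4} e^{t x}
  3·u_xtt = 3 A t x^{2} e^{t x} + 6 A x e^{t x}
So the left-hand side equals
  4 A t^{4} e^{t x} + 3 A t x^{2} e^{t x} + 6 A x e^{t x}
This must equal f(x, t) identically; expanded, f = - 8 t^{4} e^{t x} - 6 t x^{2} e^{t x} - 12 x e^{t x}.
Matching coefficients of the independent functions:
  [t^{4} e^{t x}]:  4 A = -8
  [x e^{t x}]:  6 A = -12
  [t x^{2} e^{t x}]:  3 A = -6
Solving: A = -2.
Check against the point condition:
  u(0, 0) = -2  ⟹  A = -2  ✓
Hence u(x, t) = - 2 e^{t x}.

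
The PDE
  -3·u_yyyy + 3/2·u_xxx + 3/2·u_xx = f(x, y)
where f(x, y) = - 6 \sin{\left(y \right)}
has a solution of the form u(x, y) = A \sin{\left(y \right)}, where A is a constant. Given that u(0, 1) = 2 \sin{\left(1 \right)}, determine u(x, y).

Answer: u(x, y) = 2 \sin{\left(y \right)}

Derivation:
Substitute the ansatz u = A \sin{\left(y \right)} into the left-hand side.
Derivatives of the ansatz:
  u_yyyy = A \sin{\left(y \right)}
  u_xxx = 0
  u_xx = 0
Term by term:
  -3·u_yyyy = - 3 A \sin{\left(y \right)}
  3/2·u_xxx = 0
  3/2·u_xx = 0
So the left-hand side equals
  - 3 A \sin{\left(y \right)}
This must equal f(x, y) = - 6 \sin{\left(y \right)} identically.
Matching coefficients of the independent functions:
  [\sin{\left(y \right)}]:  - 3 A = -6
Solving: A = 2.
Check against the point condition:
  u(0, 1) = 2 \sin{\left(1 \right)}  ⟹  A \sin{\left(1 \right)} = 2 \sin{\left(1 \right)}  ✓
Hence u(x, y) = 2 \sin{\left(y \right)}.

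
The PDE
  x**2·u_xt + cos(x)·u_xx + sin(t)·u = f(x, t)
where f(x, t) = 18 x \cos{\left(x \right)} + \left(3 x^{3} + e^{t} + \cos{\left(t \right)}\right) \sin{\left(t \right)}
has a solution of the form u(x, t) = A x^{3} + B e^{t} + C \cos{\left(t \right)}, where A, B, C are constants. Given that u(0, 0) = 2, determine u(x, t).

Substitute the ansatz u = A x^{3} + B e^{t} + C \cos{\left(t \right)} into the left-hand side.
Derivatives of the ansatz:
  u_xt = 0
  u_xx = 6 A x
Term by term:
  x**2·u_xt = 0
  cos(x)·u_xx = 6 A x \cos{\left(x \right)}
  sin(t)·u = A x^{3} \sin{\left(t \right)} + B e^{t} \sin{\left(t \right)} + C \sin{\left(t \right)} \cos{\left(t \right)}
So the left-hand side equals
  A x^{3} \sin{\left(t \right)} + 6 A x \cos{\left(x \right)} + B e^{t} \sin{\left(t \right)} + C \sin{\left(t \right)} \cos{\left(t \right)}
This must equal f(x, t) identically; expanded, f = 3 x^{3} \sin{\left(t \right)} + 18 x \cos{\left(x \right)} + e^{t} \sin{\left(t \right)} + \sin{\left(t \right)} \cos{\left(t \right)}.
Matching coefficients of the independent functions:
  [x \cos{\left(x \right)}]:  6 A = 18
  [x^{3} \sin{\left(t \right)}]:  A = 3
  [e^{t} \sin{\left(t \right)}]:  B = 1
  [\sin{\left(t \right)} \cos{\left(t \right)}]:  C = 1
Solving: A = 3, B = 1, C = 1.
Check against the point condition:
  u(0, 0) = 2  ⟹  B + C = 2  ✓
Hence u(x, t) = 3 x^{3} + e^{t} + \cos{\left(t \right)}.

Answer: u(x, t) = 3 x^{3} + e^{t} + \cos{\left(t \right)}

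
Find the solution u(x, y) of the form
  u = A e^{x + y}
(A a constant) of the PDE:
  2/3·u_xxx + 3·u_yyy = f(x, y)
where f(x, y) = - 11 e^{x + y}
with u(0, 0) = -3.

Substitute the ansatz u = A e^{x + y} into the left-hand side.
Derivatives of the ansatz:
  u_xxx = A e^{x} e^{y}
  u_yyy = A e^{x} e^{y}
Term by term:
  2/3·u_xxx = \frac{2 A e^{x} e^{y}}{3}
  3·u_yyy = 3 A e^{x} e^{y}
So the left-hand side equals
  \frac{11 A e^{x} e^{y}}{3}
This must equal f(x, y) identically; expanded, f = - 11 e^{x} e^{y}.
Matching coefficients of the independent functions:
  [e^{x} e^{y}]:  \frac{11 A}{3} = -11
Solving: A = -3.
Check against the point condition:
  u(0, 0) = -3  ⟹  A = -3  ✓
Hence u(x, y) = - 3 e^{x + y}.

Answer: u(x, y) = - 3 e^{x + y}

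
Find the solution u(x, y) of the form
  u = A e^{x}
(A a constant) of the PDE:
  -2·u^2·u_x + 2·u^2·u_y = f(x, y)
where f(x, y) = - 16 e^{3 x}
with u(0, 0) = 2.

Substitute the ansatz u = A e^{x} into the left-hand side.
Derivatives of the ansatz:
  u_x = A e^{x}
  u_y = 0
Term by term:
  -2·u^2·u_x = - 2 A^{3} e^{3 x}
  2·u^2·u_y = 0
So the left-hand side equals
  - 2 A^{3} e^{3 x}
This must equal f(x, y) = - 16 e^{3 x} identically.
Matching coefficients of the independent functions:
  [e^{3 x}]:  - 2 A^{3} = -16
Solving: A = 2.
Check against the point condition:
  u(0, 0) = 2  ⟹  A = 2  ✓
Hence u(x, y) = 2 e^{x}.

Answer: u(x, y) = 2 e^{x}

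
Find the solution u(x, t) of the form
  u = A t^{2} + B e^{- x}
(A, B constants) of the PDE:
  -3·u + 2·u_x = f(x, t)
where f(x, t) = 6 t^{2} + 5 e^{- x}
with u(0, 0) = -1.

Substitute the ansatz u = A t^{2} + B e^{- x} into the left-hand side.
Derivatives of the ansatz:
  u_x = - B e^{- x}
Term by term:
  -3·u = - 3 A t^{2} - 3 B e^{- x}
  2·u_x = - 2 B e^{- x}
So the left-hand side equals
  - 3 A t^{2} - 5 B e^{- x}
This must equal f(x, t) = 6 t^{2} + 5 e^{- x} identically.
Matching coefficients of the independent functions:
  [t^{2}]:  - 3 A = 6
  [e^{- x}]:  - 5 B = 5
Solving: A = -2, B = -1.
Check against the point condition:
  u(0, 0) = -1  ⟹  B = -1  ✓
Hence u(x, t) = - 2 t^{2} - e^{- x}.

Answer: u(x, t) = - 2 t^{2} - e^{- x}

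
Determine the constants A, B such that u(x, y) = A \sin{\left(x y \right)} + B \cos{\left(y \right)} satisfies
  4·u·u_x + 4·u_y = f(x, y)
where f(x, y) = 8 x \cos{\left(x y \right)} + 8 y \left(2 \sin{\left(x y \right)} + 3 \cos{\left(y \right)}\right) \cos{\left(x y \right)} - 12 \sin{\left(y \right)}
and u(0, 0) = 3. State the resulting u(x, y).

Substitute the ansatz u = A \sin{\left(x y \right)} + B \cos{\left(y \right)} into the left-hand side.
Derivatives of the ansatz:
  u_x = A y \cos{\left(x y \right)}
  u_y = A x \cos{\left(x y \right)} - B \sin{\left(y \right)}
Term by term:
  4·u·u_x = 4 A^{2} y \sin{\left(x y \right)} \cos{\left(x y \right)} + 4 A B y \cos{\left(y \right)} \cos{\left(x y \right)}
  4·u_y = 4 A x \cos{\left(x y \right)} - 4 B \sin{\left(y \right)}
So the left-hand side equals
  4 A^{2} y \sin{\left(x y \right)} \cos{\left(x y \right)} + 4 A B y \cos{\left(y \right)} \cos{\left(x y \right)} + 4 A x \cos{\left(x y \right)} - 4 B \sin{\left(y \right)}
This must equal f(x, y) identically; expanded, f = 8 x \cos{\left(x y \right)} + 16 y \sin{\left(x y \right)} \cos{\left(x y \right)} + 24 y \cos{\left(y \right)} \cos{\left(x y \right)} - 12 \sin{\left(y \right)}.
Matching coefficients of the independent functions:
  [x \cos{\left(x y \right)}]:  4 A = 8
  [y \sin{\left(x y \right)} \cos{\left(x y \right)}]:  4 A^{2} = 16
  [y \cos{\left(y \right)} \cos{\left(x y \right)}]:  4 A B = 24
  [\sin{\left(y \right)}]:  - 4 B = -12
Solving: A = 2, B = 3.
Check against the point condition:
  u(0, 0) = 3  ⟹  B = 3  ✓
Hence u(x, y) = 2 \sin{\left(x y \right)} + 3 \cos{\left(y \right)}.

Answer: u(x, y) = 2 \sin{\left(x y \right)} + 3 \cos{\left(y \right)}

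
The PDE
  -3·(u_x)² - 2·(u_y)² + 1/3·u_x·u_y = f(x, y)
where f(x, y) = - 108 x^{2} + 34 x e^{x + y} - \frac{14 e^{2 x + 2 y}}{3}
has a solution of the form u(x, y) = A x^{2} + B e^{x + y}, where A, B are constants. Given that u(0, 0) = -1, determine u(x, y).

Answer: u(x, y) = 3 x^{2} - e^{x + y}

Derivation:
Substitute the ansatz u = A x^{2} + B e^{x + y} into the left-hand side.
Derivatives of the ansatz:
  u_x = 2 A x + B e^{x} e^{y}
  u_y = B e^{x} e^{y}
Term by term:
  -3·(u_x)² = - 12 A^{2} x^{2} - 12 A B x e^{x} e^{y} - 3 B^{2} e^{2 x} e^{2 y}
  -2·(u_y)² = - 2 B^{2} e^{2 x} e^{2 y}
  1/3·u_x·u_y = \frac{2 A B x e^{x} e^{y}}{3} + \frac{B^{2} e^{2 x} e^{2 y}}{3}
So the left-hand side equals
  - 12 A^{2} x^{2} - \frac{34 A B x e^{x} e^{y}}{3} - \frac{14 B^{2} e^{2 x} e^{2 y}}{3}
This must equal f(x, y) identically; expanded, f = - 108 x^{2} + 34 x e^{x} e^{y} - \frac{14 e^{2 x} e^{2 y}}{3}.
Matching coefficients of the independent functions:
  [x^{2}]:  - 12 A^{2} = -108
  [e^{2 x} e^{2 y}]:  - \frac{14 B^{2}}{3} = - \frac{14}{3}
  [x e^{x} e^{y}]:  - \frac{34 A B}{3} = 34
These equations allow (A, B) = (-3, 1) or (3, -1).
Impose the point condition(s):
  u(0, 0) = -1  ⟹  B = -1
Only A = 3, B = -1 satisfies everything.
Hence u(x, y) = 3 x^{2} - e^{x + y}.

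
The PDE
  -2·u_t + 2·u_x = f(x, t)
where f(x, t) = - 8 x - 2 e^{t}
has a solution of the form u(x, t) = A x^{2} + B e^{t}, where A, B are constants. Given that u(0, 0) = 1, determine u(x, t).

Substitute the ansatz u = A x^{2} + B e^{t} into the left-hand side.
Derivatives of the ansatz:
  u_t = B e^{t}
  u_x = 2 A x
Term by term:
  -2·u_t = - 2 B e^{t}
  2·u_x = 4 A x
So the left-hand side equals
  4 A x - 2 B e^{t}
This must equal f(x, t) = - 8 x - 2 e^{t} identically.
Matching coefficients of the independent functions:
  [x]:  4 A = -8
  [e^{t}]:  - 2 B = -2
Solving: A = -2, B = 1.
Check against the point condition:
  u(0, 0) = 1  ⟹  B = 1  ✓
Hence u(x, t) = - 2 x^{2} + e^{t}.

Answer: u(x, t) = - 2 x^{2} + e^{t}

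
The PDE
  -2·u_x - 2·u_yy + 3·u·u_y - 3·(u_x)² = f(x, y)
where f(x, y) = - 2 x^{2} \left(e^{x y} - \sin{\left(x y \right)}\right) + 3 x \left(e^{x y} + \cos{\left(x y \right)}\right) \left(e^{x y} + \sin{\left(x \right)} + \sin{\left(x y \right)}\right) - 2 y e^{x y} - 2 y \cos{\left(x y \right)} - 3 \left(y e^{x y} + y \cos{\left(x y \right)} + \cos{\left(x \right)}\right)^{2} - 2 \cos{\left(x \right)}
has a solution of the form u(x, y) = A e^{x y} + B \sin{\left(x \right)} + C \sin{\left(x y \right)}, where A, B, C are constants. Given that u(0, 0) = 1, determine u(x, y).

Substitute the ansatz u = A e^{x y} + B \sin{\left(x \right)} + C \sin{\left(x y \right)} into the left-hand side.
Derivatives of the ansatz:
  u_x = A y e^{x y} + B \cos{\left(x \right)} + C y \cos{\left(x y \right)}
  u_yy = A x^{2} e^{x y} - C x^{2} \sin{\left(x y \right)}
  u_y = A x e^{x y} + C x \cos{\left(x y \right)}
Term by term:
  -2·u_x = - 2 A y e^{x y} - 2 B \cos{\left(x \right)} - 2 C y \cos{\left(x y \right)}
  -2·u_yy = - 2 A x^{2} e^{x y} + 2 C x^{2} \sin{\left(x y \right)}
  3·u·u_y = 3 A^{2} x e^{2 x y} + 3 A B x e^{x y} \sin{\left(x \right)} + 3 A C x e^{x y} \sin{\left(x y \right)} + 3 A C x e^{x y} \cos{\left(x y \right)} + 3 B C x \sin{\left(x \right)} \cos{\left(x y \right)} + 3 C^{2} x \sin{\left(x y \right)} \cos{\left(x y \right)}
  -3·(u_x)² = - 3 A^{2} y^{2} e^{2 x y} - 6 A B y e^{x y} \cos{\left(x \right)} - 6 A C y^{2} e^{x y} \cos{\left(x y \right)} - 3 B^{2} \cos^{2}{\left(x \right)} - 6 B C y \cos{\left(x \right)} \cos{\left(x y \right)} - 3 C^{2} y^{2} \cos^{2}{\left(x y \right)}
So the left-hand side equals
  3 A^{2} x e^{2 x y} - 3 A^{2} y^{2} e^{2 x y} + 3 A B x e^{x y} \sin{\left(x \right)} - 6 A B y e^{x y} \cos{\left(x \right)} + 3 A C x e^{x y} \sin{\left(x y \right)} + 3 A C x e^{x y} \cos{\left(x y \right)} - 6 A C y^{2} e^{x y} \cos{\left(x y \right)} - 2 A x^{2} e^{x y} - 2 A y e^{x y} - 3 B^{2} \cos^{2}{\left(x \right)} + 3 B C x \sin{\left(x \right)} \cos{\left(x y \right)} - 6 B C y \cos{\left(x \right)} \cos{\left(x y \right)} - 2 B \cos{\left(x \right)} + 3 C^{2} x \sin{\left(x y \right)} \cos{\left(x y \right)} - 3 C^{2} y^{2} \cos^{2}{\left(x y \right)} + 2 C x^{2} \sin{\left(x y \right)} - 2 C y \cos{\left(x y \right)}
This must equal f(x, y) identically; expanded, f = - 2 x^{2} e^{x y} + 2 x^{2} \sin{\left(x y \right)} + 3 x e^{2 x y} + 3 x e^{x y} \sin{\left(x \right)} + 3 x e^{x y} \sin{\left(x y \right)} + 3 x e^{x y} \cos{\left(x y \right)} + 3 x \sin{\left(x \right)} \cos{\left(x y \right)} + 3 x \sin{\left(x y \right)} \cos{\left(x y \right)} - 3 y^{2} e^{2 x y} - 6 y^{2} e^{x y} \cos{\left(x y \right)} - 3 y^{2} \cos^{2}{\left(x y \right)} - 6 y e^{x y} \cos{\left(x \right)} - 2 y e^{x y} - 6 y \cos{\left(x \right)} \cos{\left(x y \right)} - 2 y \cos{\left(x y \right)} - 3 \cos^{2}{\left(x \right)} - 2 \cos{\left(x \right)}.
Matching coefficients of the independent functions:
(each divided by its leading coefficient; functions giving the same equation are listed together)
  [x e^{2 x y}, y^{2} e^{2 x y}]:  A^{2} - 1 = 0
  [x^{2} e^{x y}, y e^{x y}]:  A - 1 = 0
  [x^{2} \sin{\left(x y \right)}, y \cos{\left(x y \right)}]:  C - 1 = 0
  [y^{2} \cos^{2}{\left(x y \right)}, x \sin{\left(x y \right)} \cos{\left(x y \right)}]:  C^{2} - 1 = 0
  [x e^{x y} \sin{\left(x \right)}, y e^{x y} \cos{\left(x \right)}]:  A B - 1 = 0
  [x e^{x y} \sin{\left(x y \right)}, x e^{x y} \cos{\left(x y \right)}, y^{2} e^{x y} \cos{\left(x y \right)}]:  A C - 1 = 0
  [x \sin{\left(x \right)} \cos{\left(x y \right)}, y \cos{\left(x \right)} \cos{\left(x y \right)}]:  B C - 1 = 0
  [\cos{\left(x \right)}]:  B - 1 = 0
  [\cos^{2}{\left(x \right)}]:  B^{2} - 1 = 0
Solving: A = 1, B = 1, C = 1.
Check against the point condition:
  u(0, 0) = 1  ⟹  A = 1  ✓
Hence u(x, y) = e^{x y} + \sin{\left(x \right)} + \sin{\left(x y \right)}.

Answer: u(x, y) = e^{x y} + \sin{\left(x \right)} + \sin{\left(x y \right)}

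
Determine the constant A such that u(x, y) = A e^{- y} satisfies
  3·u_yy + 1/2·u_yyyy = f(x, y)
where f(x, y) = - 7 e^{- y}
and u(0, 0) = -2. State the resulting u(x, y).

Substitute the ansatz u = A e^{- y} into the left-hand side.
Derivatives of the ansatz:
  u_yy = A e^{- y}
  u_yyyy = A e^{- y}
Term by term:
  3·u_yy = 3 A e^{- y}
  1/2·u_yyyy = \frac{A e^{- y}}{2}
So the left-hand side equals
  \frac{7 A e^{- y}}{2}
This must equal f(x, y) = - 7 e^{- y} identically.
Matching coefficients of the independent functions:
  [e^{- y}]:  \frac{7 A}{2} = -7
Solving: A = -2.
Check against the point condition:
  u(0, 0) = -2  ⟹  A = -2  ✓
Hence u(x, y) = - 2 e^{- y}.

Answer: u(x, y) = - 2 e^{- y}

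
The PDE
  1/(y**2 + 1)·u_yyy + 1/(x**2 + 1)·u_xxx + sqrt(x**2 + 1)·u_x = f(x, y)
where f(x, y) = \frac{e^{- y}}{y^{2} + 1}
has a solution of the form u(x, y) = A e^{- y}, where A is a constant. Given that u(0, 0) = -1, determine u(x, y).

Answer: u(x, y) = - e^{- y}

Derivation:
Substitute the ansatz u = A e^{- y} into the left-hand side.
Derivatives of the ansatz:
  u_yyy = - A e^{- y}
  u_xxx = 0
  u_x = 0
Term by term:
  1/(y**2 + 1)·u_yyy = - \frac{A}{y^{2} e^{y} + e^{y}}
  1/(x**2 + 1)·u_xxx = 0
  sqrt(x**2 + 1)·u_x = 0
So the left-hand side equals
  - \frac{A}{y^{2} e^{y} + e^{y}}
This must equal f(x, y) identically; expanded, f = \frac{1}{y^{2} e^{y} + e^{y}}.
Matching coefficients of the independent functions:
  [\frac{1}{y^{2} e^{y} + e^{y}}]:  - A = 1
Solving: A = -1.
Check against the point condition:
  u(0, 0) = -1  ⟹  A = -1  ✓
Hence u(x, y) = - e^{- y}.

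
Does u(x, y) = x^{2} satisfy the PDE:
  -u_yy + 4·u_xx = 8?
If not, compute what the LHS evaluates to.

Answer: Yes

Derivation:
Evaluate each term of the left-hand side for u = x^{2}.
Derivatives:
  u_yy = 0
  u_xx = 2
Terms:
  -u_yy = 0
  4·u_xx = 8
Sum: LHS = 8
This is exactly the given right-hand side, so u is a solution.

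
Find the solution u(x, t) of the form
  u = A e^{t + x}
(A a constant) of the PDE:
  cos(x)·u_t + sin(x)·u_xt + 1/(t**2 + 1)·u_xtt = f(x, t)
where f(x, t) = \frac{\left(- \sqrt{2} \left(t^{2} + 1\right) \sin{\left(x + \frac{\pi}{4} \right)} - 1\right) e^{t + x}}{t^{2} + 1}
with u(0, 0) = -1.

Answer: u(x, t) = - e^{t + x}

Derivation:
Substitute the ansatz u = A e^{t + x} into the left-hand side.
Derivatives of the ansatz:
  u_t = A e^{t} e^{x}
  u_xt = A e^{t} e^{x}
  u_xtt = A e^{t} e^{x}
Term by term:
  cos(x)·u_t = A e^{t} e^{x} \cos{\left(x \right)}
  sin(x)·u_xt = A e^{t} e^{x} \sin{\left(x \right)}
  1/(t**2 + 1)·u_xtt = \frac{A e^{t} e^{x}}{t^{2} + 1}
So the left-hand side equals
  A e^{t} e^{x} \sin{\left(x \right)} + A e^{t} e^{x} \cos{\left(x \right)} + \frac{A e^{t} e^{x}}{t^{2} + 1}
This must equal f(x, t) identically; expanded, f = - e^{t} e^{x} \sin{\left(x \right)} - e^{t} e^{x} \cos{\left(x \right)} - \frac{e^{t} e^{x}}{t^{2} + 1}.
Matching coefficients of the independent functions:
  [\frac{e^{t} e^{x}}{t^{2} + 1}, e^{t} e^{x} \sin{\left(x \right)}, e^{t} e^{x} \cos{\left(x \right)}]:  A = -1
Solving: A = -1.
Check against the point condition:
  u(0, 0) = -1  ⟹  A = -1  ✓
Hence u(x, t) = - e^{t + x}.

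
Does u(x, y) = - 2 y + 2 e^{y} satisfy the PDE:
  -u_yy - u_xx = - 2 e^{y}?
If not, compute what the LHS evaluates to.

Evaluate each term of the left-hand side for u = - 2 y + 2 e^{y}.
Derivatives:
  u_yy = 2 e^{y}
  u_xx = 0
Terms:
  -u_yy = - 2 e^{y}
  -u_xx = 0
Sum: LHS = - 2 e^{y}
This is exactly the given right-hand side, so u is a solution.

Answer: Yes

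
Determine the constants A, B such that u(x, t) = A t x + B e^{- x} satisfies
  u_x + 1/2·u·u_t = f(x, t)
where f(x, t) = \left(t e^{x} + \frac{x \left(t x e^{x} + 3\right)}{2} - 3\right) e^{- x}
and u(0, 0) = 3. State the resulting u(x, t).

Answer: u(x, t) = t x + 3 e^{- x}

Derivation:
Substitute the ansatz u = A t x + B e^{- x} into the left-hand side.
Derivatives of the ansatz:
  u_x = A t - B e^{- x}
  u_t = A x
Term by term:
  u_x = A t - B e^{- x}
  1/2·u·u_t = \frac{A^{2} t x^{2}}{2} + \frac{A B x e^{- x}}{2}
So the left-hand side equals
  \frac{A^{2} t x^{2}}{2} + \frac{A B x e^{- x}}{2} + A t - B e^{- x}
This must equal f(x, t) identically; expanded, f = \frac{t x^{2}}{2} + t + \frac{3 x e^{- x}}{2} - 3 e^{- x}.
Matching coefficients of the independent functions:
  [t]:  A = 1
  [t x^{2}]:  \frac{A^{2}}{2} = \frac{1}{2}
  [x e^{- x}]:  \frac{A B}{2} = \frac{3}{2}
  [e^{- x}]:  - B = -3
Solving: A = 1, B = 3.
Check against the point condition:
  u(0, 0) = 3  ⟹  B = 3  ✓
Hence u(x, t) = t x + 3 e^{- x}.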